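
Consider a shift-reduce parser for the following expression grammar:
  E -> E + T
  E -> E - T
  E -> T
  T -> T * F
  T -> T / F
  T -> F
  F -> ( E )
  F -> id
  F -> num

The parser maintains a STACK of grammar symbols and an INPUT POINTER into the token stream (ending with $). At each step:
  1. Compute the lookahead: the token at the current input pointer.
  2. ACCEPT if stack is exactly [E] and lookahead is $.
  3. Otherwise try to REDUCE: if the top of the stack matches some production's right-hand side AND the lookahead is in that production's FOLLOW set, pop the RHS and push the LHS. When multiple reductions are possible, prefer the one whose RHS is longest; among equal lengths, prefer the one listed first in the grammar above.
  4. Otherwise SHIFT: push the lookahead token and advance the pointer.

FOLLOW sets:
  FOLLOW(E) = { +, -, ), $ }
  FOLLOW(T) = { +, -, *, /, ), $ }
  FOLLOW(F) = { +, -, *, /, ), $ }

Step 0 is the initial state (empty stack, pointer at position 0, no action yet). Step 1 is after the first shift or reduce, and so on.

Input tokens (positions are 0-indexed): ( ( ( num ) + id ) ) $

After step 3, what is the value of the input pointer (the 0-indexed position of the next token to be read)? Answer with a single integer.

Answer: 3

Derivation:
Step 1: shift (. Stack=[(] ptr=1 lookahead=( remaining=[( ( num ) + id ) ) $]
Step 2: shift (. Stack=[( (] ptr=2 lookahead=( remaining=[( num ) + id ) ) $]
Step 3: shift (. Stack=[( ( (] ptr=3 lookahead=num remaining=[num ) + id ) ) $]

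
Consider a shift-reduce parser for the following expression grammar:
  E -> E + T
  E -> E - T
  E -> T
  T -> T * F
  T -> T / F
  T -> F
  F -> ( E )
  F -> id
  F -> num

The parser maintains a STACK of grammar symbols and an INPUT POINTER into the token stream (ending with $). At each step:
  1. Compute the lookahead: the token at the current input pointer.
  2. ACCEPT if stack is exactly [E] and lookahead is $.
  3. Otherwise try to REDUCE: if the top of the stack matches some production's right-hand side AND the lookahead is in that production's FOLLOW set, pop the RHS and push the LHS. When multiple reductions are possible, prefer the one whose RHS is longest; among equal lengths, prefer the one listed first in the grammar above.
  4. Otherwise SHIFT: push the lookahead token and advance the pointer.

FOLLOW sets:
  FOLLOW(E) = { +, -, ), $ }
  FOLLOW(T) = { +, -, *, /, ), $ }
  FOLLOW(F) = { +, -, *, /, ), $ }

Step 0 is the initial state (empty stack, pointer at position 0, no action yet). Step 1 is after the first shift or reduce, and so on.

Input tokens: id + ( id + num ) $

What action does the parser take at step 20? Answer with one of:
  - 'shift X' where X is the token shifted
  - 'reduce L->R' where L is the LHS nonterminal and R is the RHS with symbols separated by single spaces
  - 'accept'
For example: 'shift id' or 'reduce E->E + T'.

Step 1: shift id. Stack=[id] ptr=1 lookahead=+ remaining=[+ ( id + num ) $]
Step 2: reduce F->id. Stack=[F] ptr=1 lookahead=+ remaining=[+ ( id + num ) $]
Step 3: reduce T->F. Stack=[T] ptr=1 lookahead=+ remaining=[+ ( id + num ) $]
Step 4: reduce E->T. Stack=[E] ptr=1 lookahead=+ remaining=[+ ( id + num ) $]
Step 5: shift +. Stack=[E +] ptr=2 lookahead=( remaining=[( id + num ) $]
Step 6: shift (. Stack=[E + (] ptr=3 lookahead=id remaining=[id + num ) $]
Step 7: shift id. Stack=[E + ( id] ptr=4 lookahead=+ remaining=[+ num ) $]
Step 8: reduce F->id. Stack=[E + ( F] ptr=4 lookahead=+ remaining=[+ num ) $]
Step 9: reduce T->F. Stack=[E + ( T] ptr=4 lookahead=+ remaining=[+ num ) $]
Step 10: reduce E->T. Stack=[E + ( E] ptr=4 lookahead=+ remaining=[+ num ) $]
Step 11: shift +. Stack=[E + ( E +] ptr=5 lookahead=num remaining=[num ) $]
Step 12: shift num. Stack=[E + ( E + num] ptr=6 lookahead=) remaining=[) $]
Step 13: reduce F->num. Stack=[E + ( E + F] ptr=6 lookahead=) remaining=[) $]
Step 14: reduce T->F. Stack=[E + ( E + T] ptr=6 lookahead=) remaining=[) $]
Step 15: reduce E->E + T. Stack=[E + ( E] ptr=6 lookahead=) remaining=[) $]
Step 16: shift ). Stack=[E + ( E )] ptr=7 lookahead=$ remaining=[$]
Step 17: reduce F->( E ). Stack=[E + F] ptr=7 lookahead=$ remaining=[$]
Step 18: reduce T->F. Stack=[E + T] ptr=7 lookahead=$ remaining=[$]
Step 19: reduce E->E + T. Stack=[E] ptr=7 lookahead=$ remaining=[$]
Step 20: accept. Stack=[E] ptr=7 lookahead=$ remaining=[$]

Answer: accept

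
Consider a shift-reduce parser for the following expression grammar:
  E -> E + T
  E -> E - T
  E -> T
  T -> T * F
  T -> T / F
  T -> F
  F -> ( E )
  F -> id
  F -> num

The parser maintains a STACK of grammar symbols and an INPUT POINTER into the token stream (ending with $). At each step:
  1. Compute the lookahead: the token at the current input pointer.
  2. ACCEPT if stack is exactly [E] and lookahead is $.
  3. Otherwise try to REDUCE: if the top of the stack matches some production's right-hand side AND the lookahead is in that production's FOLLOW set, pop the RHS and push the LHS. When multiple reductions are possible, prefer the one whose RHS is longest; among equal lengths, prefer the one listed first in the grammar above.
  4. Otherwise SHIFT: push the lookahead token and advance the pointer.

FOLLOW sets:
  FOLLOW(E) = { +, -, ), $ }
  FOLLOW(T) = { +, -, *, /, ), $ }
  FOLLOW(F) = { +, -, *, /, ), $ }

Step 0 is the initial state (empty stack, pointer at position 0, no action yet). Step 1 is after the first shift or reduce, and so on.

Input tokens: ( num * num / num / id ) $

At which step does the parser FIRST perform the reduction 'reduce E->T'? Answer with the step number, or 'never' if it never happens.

Step 1: shift (. Stack=[(] ptr=1 lookahead=num remaining=[num * num / num / id ) $]
Step 2: shift num. Stack=[( num] ptr=2 lookahead=* remaining=[* num / num / id ) $]
Step 3: reduce F->num. Stack=[( F] ptr=2 lookahead=* remaining=[* num / num / id ) $]
Step 4: reduce T->F. Stack=[( T] ptr=2 lookahead=* remaining=[* num / num / id ) $]
Step 5: shift *. Stack=[( T *] ptr=3 lookahead=num remaining=[num / num / id ) $]
Step 6: shift num. Stack=[( T * num] ptr=4 lookahead=/ remaining=[/ num / id ) $]
Step 7: reduce F->num. Stack=[( T * F] ptr=4 lookahead=/ remaining=[/ num / id ) $]
Step 8: reduce T->T * F. Stack=[( T] ptr=4 lookahead=/ remaining=[/ num / id ) $]
Step 9: shift /. Stack=[( T /] ptr=5 lookahead=num remaining=[num / id ) $]
Step 10: shift num. Stack=[( T / num] ptr=6 lookahead=/ remaining=[/ id ) $]
Step 11: reduce F->num. Stack=[( T / F] ptr=6 lookahead=/ remaining=[/ id ) $]
Step 12: reduce T->T / F. Stack=[( T] ptr=6 lookahead=/ remaining=[/ id ) $]
Step 13: shift /. Stack=[( T /] ptr=7 lookahead=id remaining=[id ) $]
Step 14: shift id. Stack=[( T / id] ptr=8 lookahead=) remaining=[) $]
Step 15: reduce F->id. Stack=[( T / F] ptr=8 lookahead=) remaining=[) $]
Step 16: reduce T->T / F. Stack=[( T] ptr=8 lookahead=) remaining=[) $]
Step 17: reduce E->T. Stack=[( E] ptr=8 lookahead=) remaining=[) $]

Answer: 17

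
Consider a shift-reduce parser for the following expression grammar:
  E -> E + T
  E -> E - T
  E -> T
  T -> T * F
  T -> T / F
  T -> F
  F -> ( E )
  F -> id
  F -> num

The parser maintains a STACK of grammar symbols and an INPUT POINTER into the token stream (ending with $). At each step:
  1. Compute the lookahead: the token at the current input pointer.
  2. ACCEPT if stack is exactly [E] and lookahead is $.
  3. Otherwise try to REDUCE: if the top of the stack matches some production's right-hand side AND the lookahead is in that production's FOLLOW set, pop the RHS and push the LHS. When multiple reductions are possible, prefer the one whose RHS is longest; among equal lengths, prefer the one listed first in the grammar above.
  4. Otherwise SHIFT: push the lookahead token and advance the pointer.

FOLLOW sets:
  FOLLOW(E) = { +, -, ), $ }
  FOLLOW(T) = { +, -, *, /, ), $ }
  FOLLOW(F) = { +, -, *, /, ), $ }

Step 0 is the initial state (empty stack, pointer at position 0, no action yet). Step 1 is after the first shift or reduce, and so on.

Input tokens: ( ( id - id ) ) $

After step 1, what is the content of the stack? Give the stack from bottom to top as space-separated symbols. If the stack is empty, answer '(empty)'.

Step 1: shift (. Stack=[(] ptr=1 lookahead=( remaining=[( id - id ) ) $]

Answer: (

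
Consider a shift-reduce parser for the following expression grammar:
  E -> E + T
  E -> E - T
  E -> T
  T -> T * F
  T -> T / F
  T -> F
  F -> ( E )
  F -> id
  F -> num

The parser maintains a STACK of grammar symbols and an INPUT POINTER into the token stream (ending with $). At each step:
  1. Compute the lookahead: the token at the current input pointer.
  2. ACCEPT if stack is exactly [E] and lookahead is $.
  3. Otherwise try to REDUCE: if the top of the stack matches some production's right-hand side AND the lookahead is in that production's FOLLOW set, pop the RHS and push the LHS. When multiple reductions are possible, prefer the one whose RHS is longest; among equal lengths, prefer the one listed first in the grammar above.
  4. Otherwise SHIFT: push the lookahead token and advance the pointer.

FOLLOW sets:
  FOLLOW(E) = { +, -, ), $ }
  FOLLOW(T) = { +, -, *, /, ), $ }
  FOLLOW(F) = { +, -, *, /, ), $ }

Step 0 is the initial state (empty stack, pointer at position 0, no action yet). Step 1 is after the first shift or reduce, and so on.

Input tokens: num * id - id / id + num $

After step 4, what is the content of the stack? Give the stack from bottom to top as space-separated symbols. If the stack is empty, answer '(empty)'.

Answer: T *

Derivation:
Step 1: shift num. Stack=[num] ptr=1 lookahead=* remaining=[* id - id / id + num $]
Step 2: reduce F->num. Stack=[F] ptr=1 lookahead=* remaining=[* id - id / id + num $]
Step 3: reduce T->F. Stack=[T] ptr=1 lookahead=* remaining=[* id - id / id + num $]
Step 4: shift *. Stack=[T *] ptr=2 lookahead=id remaining=[id - id / id + num $]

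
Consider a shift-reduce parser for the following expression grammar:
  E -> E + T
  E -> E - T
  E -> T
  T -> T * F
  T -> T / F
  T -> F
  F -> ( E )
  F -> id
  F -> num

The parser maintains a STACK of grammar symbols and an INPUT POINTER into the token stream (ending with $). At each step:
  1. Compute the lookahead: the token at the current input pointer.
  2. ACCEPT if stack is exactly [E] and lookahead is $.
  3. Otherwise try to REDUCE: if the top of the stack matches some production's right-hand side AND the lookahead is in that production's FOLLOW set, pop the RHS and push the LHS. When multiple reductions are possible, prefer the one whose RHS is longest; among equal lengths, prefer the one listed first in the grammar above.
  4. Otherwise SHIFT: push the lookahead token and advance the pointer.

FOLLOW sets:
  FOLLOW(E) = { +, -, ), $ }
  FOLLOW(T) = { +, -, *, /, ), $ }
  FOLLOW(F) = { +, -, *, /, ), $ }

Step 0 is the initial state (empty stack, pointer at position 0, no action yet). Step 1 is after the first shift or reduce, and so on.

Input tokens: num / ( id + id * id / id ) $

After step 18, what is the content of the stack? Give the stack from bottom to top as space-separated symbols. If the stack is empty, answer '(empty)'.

Answer: T / ( E + T /

Derivation:
Step 1: shift num. Stack=[num] ptr=1 lookahead=/ remaining=[/ ( id + id * id / id ) $]
Step 2: reduce F->num. Stack=[F] ptr=1 lookahead=/ remaining=[/ ( id + id * id / id ) $]
Step 3: reduce T->F. Stack=[T] ptr=1 lookahead=/ remaining=[/ ( id + id * id / id ) $]
Step 4: shift /. Stack=[T /] ptr=2 lookahead=( remaining=[( id + id * id / id ) $]
Step 5: shift (. Stack=[T / (] ptr=3 lookahead=id remaining=[id + id * id / id ) $]
Step 6: shift id. Stack=[T / ( id] ptr=4 lookahead=+ remaining=[+ id * id / id ) $]
Step 7: reduce F->id. Stack=[T / ( F] ptr=4 lookahead=+ remaining=[+ id * id / id ) $]
Step 8: reduce T->F. Stack=[T / ( T] ptr=4 lookahead=+ remaining=[+ id * id / id ) $]
Step 9: reduce E->T. Stack=[T / ( E] ptr=4 lookahead=+ remaining=[+ id * id / id ) $]
Step 10: shift +. Stack=[T / ( E +] ptr=5 lookahead=id remaining=[id * id / id ) $]
Step 11: shift id. Stack=[T / ( E + id] ptr=6 lookahead=* remaining=[* id / id ) $]
Step 12: reduce F->id. Stack=[T / ( E + F] ptr=6 lookahead=* remaining=[* id / id ) $]
Step 13: reduce T->F. Stack=[T / ( E + T] ptr=6 lookahead=* remaining=[* id / id ) $]
Step 14: shift *. Stack=[T / ( E + T *] ptr=7 lookahead=id remaining=[id / id ) $]
Step 15: shift id. Stack=[T / ( E + T * id] ptr=8 lookahead=/ remaining=[/ id ) $]
Step 16: reduce F->id. Stack=[T / ( E + T * F] ptr=8 lookahead=/ remaining=[/ id ) $]
Step 17: reduce T->T * F. Stack=[T / ( E + T] ptr=8 lookahead=/ remaining=[/ id ) $]
Step 18: shift /. Stack=[T / ( E + T /] ptr=9 lookahead=id remaining=[id ) $]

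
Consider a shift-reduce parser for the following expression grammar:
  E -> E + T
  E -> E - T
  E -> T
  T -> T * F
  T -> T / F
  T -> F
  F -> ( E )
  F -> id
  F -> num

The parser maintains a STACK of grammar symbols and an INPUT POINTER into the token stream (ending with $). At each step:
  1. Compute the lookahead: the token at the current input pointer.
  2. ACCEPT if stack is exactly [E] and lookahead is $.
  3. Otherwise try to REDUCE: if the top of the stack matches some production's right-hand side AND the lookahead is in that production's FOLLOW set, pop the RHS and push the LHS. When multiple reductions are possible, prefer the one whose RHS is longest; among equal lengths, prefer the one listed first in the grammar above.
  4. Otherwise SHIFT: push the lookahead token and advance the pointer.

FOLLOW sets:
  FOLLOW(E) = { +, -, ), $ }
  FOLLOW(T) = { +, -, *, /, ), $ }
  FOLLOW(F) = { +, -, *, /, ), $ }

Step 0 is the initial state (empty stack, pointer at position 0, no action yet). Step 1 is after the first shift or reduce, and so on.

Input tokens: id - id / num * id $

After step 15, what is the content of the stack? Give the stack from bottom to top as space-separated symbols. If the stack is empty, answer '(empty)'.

Answer: E - T * F

Derivation:
Step 1: shift id. Stack=[id] ptr=1 lookahead=- remaining=[- id / num * id $]
Step 2: reduce F->id. Stack=[F] ptr=1 lookahead=- remaining=[- id / num * id $]
Step 3: reduce T->F. Stack=[T] ptr=1 lookahead=- remaining=[- id / num * id $]
Step 4: reduce E->T. Stack=[E] ptr=1 lookahead=- remaining=[- id / num * id $]
Step 5: shift -. Stack=[E -] ptr=2 lookahead=id remaining=[id / num * id $]
Step 6: shift id. Stack=[E - id] ptr=3 lookahead=/ remaining=[/ num * id $]
Step 7: reduce F->id. Stack=[E - F] ptr=3 lookahead=/ remaining=[/ num * id $]
Step 8: reduce T->F. Stack=[E - T] ptr=3 lookahead=/ remaining=[/ num * id $]
Step 9: shift /. Stack=[E - T /] ptr=4 lookahead=num remaining=[num * id $]
Step 10: shift num. Stack=[E - T / num] ptr=5 lookahead=* remaining=[* id $]
Step 11: reduce F->num. Stack=[E - T / F] ptr=5 lookahead=* remaining=[* id $]
Step 12: reduce T->T / F. Stack=[E - T] ptr=5 lookahead=* remaining=[* id $]
Step 13: shift *. Stack=[E - T *] ptr=6 lookahead=id remaining=[id $]
Step 14: shift id. Stack=[E - T * id] ptr=7 lookahead=$ remaining=[$]
Step 15: reduce F->id. Stack=[E - T * F] ptr=7 lookahead=$ remaining=[$]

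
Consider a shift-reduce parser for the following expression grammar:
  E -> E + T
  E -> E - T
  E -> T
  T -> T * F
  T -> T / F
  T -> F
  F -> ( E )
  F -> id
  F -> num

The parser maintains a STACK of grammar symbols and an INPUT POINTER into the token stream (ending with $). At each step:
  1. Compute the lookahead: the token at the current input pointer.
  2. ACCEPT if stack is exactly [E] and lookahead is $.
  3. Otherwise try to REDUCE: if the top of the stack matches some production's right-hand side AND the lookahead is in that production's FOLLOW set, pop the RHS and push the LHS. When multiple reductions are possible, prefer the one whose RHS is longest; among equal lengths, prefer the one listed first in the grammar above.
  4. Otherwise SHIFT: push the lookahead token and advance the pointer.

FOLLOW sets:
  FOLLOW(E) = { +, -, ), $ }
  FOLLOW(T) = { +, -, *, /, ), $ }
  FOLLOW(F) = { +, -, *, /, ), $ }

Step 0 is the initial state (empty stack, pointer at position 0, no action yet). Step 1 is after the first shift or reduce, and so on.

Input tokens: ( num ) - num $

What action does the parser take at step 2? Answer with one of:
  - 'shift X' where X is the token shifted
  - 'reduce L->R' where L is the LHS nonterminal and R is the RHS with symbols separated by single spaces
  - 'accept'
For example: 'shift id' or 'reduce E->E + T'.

Step 1: shift (. Stack=[(] ptr=1 lookahead=num remaining=[num ) - num $]
Step 2: shift num. Stack=[( num] ptr=2 lookahead=) remaining=[) - num $]

Answer: shift num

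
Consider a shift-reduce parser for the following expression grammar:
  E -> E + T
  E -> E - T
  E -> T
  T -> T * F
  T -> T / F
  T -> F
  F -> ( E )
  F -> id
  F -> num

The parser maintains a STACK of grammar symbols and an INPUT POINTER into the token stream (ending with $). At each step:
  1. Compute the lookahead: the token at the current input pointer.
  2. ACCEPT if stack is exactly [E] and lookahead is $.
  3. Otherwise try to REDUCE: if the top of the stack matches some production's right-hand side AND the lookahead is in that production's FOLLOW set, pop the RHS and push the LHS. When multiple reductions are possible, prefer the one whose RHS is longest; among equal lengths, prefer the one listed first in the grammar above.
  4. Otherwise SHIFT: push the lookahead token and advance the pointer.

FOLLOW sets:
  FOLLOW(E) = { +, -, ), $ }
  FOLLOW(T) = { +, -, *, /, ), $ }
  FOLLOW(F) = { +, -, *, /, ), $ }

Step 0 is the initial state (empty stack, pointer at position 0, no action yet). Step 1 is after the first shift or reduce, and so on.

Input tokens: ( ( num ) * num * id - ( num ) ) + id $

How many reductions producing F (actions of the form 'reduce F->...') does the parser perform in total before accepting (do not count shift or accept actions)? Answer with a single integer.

Step 1: shift (. Stack=[(] ptr=1 lookahead=( remaining=[( num ) * num * id - ( num ) ) + id $]
Step 2: shift (. Stack=[( (] ptr=2 lookahead=num remaining=[num ) * num * id - ( num ) ) + id $]
Step 3: shift num. Stack=[( ( num] ptr=3 lookahead=) remaining=[) * num * id - ( num ) ) + id $]
Step 4: reduce F->num. Stack=[( ( F] ptr=3 lookahead=) remaining=[) * num * id - ( num ) ) + id $]
Step 5: reduce T->F. Stack=[( ( T] ptr=3 lookahead=) remaining=[) * num * id - ( num ) ) + id $]
Step 6: reduce E->T. Stack=[( ( E] ptr=3 lookahead=) remaining=[) * num * id - ( num ) ) + id $]
Step 7: shift ). Stack=[( ( E )] ptr=4 lookahead=* remaining=[* num * id - ( num ) ) + id $]
Step 8: reduce F->( E ). Stack=[( F] ptr=4 lookahead=* remaining=[* num * id - ( num ) ) + id $]
Step 9: reduce T->F. Stack=[( T] ptr=4 lookahead=* remaining=[* num * id - ( num ) ) + id $]
Step 10: shift *. Stack=[( T *] ptr=5 lookahead=num remaining=[num * id - ( num ) ) + id $]
Step 11: shift num. Stack=[( T * num] ptr=6 lookahead=* remaining=[* id - ( num ) ) + id $]
Step 12: reduce F->num. Stack=[( T * F] ptr=6 lookahead=* remaining=[* id - ( num ) ) + id $]
Step 13: reduce T->T * F. Stack=[( T] ptr=6 lookahead=* remaining=[* id - ( num ) ) + id $]
Step 14: shift *. Stack=[( T *] ptr=7 lookahead=id remaining=[id - ( num ) ) + id $]
Step 15: shift id. Stack=[( T * id] ptr=8 lookahead=- remaining=[- ( num ) ) + id $]
Step 16: reduce F->id. Stack=[( T * F] ptr=8 lookahead=- remaining=[- ( num ) ) + id $]
Step 17: reduce T->T * F. Stack=[( T] ptr=8 lookahead=- remaining=[- ( num ) ) + id $]
Step 18: reduce E->T. Stack=[( E] ptr=8 lookahead=- remaining=[- ( num ) ) + id $]
Step 19: shift -. Stack=[( E -] ptr=9 lookahead=( remaining=[( num ) ) + id $]
Step 20: shift (. Stack=[( E - (] ptr=10 lookahead=num remaining=[num ) ) + id $]
Step 21: shift num. Stack=[( E - ( num] ptr=11 lookahead=) remaining=[) ) + id $]
Step 22: reduce F->num. Stack=[( E - ( F] ptr=11 lookahead=) remaining=[) ) + id $]
Step 23: reduce T->F. Stack=[( E - ( T] ptr=11 lookahead=) remaining=[) ) + id $]
Step 24: reduce E->T. Stack=[( E - ( E] ptr=11 lookahead=) remaining=[) ) + id $]
Step 25: shift ). Stack=[( E - ( E )] ptr=12 lookahead=) remaining=[) + id $]
Step 26: reduce F->( E ). Stack=[( E - F] ptr=12 lookahead=) remaining=[) + id $]
Step 27: reduce T->F. Stack=[( E - T] ptr=12 lookahead=) remaining=[) + id $]
Step 28: reduce E->E - T. Stack=[( E] ptr=12 lookahead=) remaining=[) + id $]
Step 29: shift ). Stack=[( E )] ptr=13 lookahead=+ remaining=[+ id $]
Step 30: reduce F->( E ). Stack=[F] ptr=13 lookahead=+ remaining=[+ id $]
Step 31: reduce T->F. Stack=[T] ptr=13 lookahead=+ remaining=[+ id $]
Step 32: reduce E->T. Stack=[E] ptr=13 lookahead=+ remaining=[+ id $]
Step 33: shift +. Stack=[E +] ptr=14 lookahead=id remaining=[id $]
Step 34: shift id. Stack=[E + id] ptr=15 lookahead=$ remaining=[$]
Step 35: reduce F->id. Stack=[E + F] ptr=15 lookahead=$ remaining=[$]
Step 36: reduce T->F. Stack=[E + T] ptr=15 lookahead=$ remaining=[$]
Step 37: reduce E->E + T. Stack=[E] ptr=15 lookahead=$ remaining=[$]
Step 38: accept. Stack=[E] ptr=15 lookahead=$ remaining=[$]

Answer: 8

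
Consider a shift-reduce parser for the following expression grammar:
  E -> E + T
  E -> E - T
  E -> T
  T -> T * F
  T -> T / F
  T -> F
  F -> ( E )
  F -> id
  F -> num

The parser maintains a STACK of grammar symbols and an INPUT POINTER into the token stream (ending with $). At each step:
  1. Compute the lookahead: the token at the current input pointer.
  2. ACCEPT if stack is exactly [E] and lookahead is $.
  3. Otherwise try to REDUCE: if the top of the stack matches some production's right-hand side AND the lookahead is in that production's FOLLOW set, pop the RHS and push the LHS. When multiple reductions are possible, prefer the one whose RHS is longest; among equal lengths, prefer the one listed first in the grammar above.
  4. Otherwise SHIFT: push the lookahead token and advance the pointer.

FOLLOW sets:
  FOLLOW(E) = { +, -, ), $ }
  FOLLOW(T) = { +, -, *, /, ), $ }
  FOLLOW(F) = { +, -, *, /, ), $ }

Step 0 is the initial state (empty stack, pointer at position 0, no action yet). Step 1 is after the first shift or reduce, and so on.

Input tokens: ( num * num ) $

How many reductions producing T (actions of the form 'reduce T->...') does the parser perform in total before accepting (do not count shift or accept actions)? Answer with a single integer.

Answer: 3

Derivation:
Step 1: shift (. Stack=[(] ptr=1 lookahead=num remaining=[num * num ) $]
Step 2: shift num. Stack=[( num] ptr=2 lookahead=* remaining=[* num ) $]
Step 3: reduce F->num. Stack=[( F] ptr=2 lookahead=* remaining=[* num ) $]
Step 4: reduce T->F. Stack=[( T] ptr=2 lookahead=* remaining=[* num ) $]
Step 5: shift *. Stack=[( T *] ptr=3 lookahead=num remaining=[num ) $]
Step 6: shift num. Stack=[( T * num] ptr=4 lookahead=) remaining=[) $]
Step 7: reduce F->num. Stack=[( T * F] ptr=4 lookahead=) remaining=[) $]
Step 8: reduce T->T * F. Stack=[( T] ptr=4 lookahead=) remaining=[) $]
Step 9: reduce E->T. Stack=[( E] ptr=4 lookahead=) remaining=[) $]
Step 10: shift ). Stack=[( E )] ptr=5 lookahead=$ remaining=[$]
Step 11: reduce F->( E ). Stack=[F] ptr=5 lookahead=$ remaining=[$]
Step 12: reduce T->F. Stack=[T] ptr=5 lookahead=$ remaining=[$]
Step 13: reduce E->T. Stack=[E] ptr=5 lookahead=$ remaining=[$]
Step 14: accept. Stack=[E] ptr=5 lookahead=$ remaining=[$]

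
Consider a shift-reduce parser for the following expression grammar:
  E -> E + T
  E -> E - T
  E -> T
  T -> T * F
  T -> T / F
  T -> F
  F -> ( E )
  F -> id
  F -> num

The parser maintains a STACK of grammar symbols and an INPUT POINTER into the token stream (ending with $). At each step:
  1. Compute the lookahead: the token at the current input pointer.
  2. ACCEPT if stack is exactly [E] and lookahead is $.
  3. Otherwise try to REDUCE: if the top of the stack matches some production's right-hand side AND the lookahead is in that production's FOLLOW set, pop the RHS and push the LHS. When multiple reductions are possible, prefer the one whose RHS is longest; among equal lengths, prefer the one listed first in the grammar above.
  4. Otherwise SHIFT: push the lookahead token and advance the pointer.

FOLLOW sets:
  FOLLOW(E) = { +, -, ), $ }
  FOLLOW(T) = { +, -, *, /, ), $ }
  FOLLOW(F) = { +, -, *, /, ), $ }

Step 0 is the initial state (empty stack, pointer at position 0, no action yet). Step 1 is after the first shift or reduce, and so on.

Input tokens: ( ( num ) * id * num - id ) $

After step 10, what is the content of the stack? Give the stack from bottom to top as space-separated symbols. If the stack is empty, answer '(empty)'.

Answer: ( T *

Derivation:
Step 1: shift (. Stack=[(] ptr=1 lookahead=( remaining=[( num ) * id * num - id ) $]
Step 2: shift (. Stack=[( (] ptr=2 lookahead=num remaining=[num ) * id * num - id ) $]
Step 3: shift num. Stack=[( ( num] ptr=3 lookahead=) remaining=[) * id * num - id ) $]
Step 4: reduce F->num. Stack=[( ( F] ptr=3 lookahead=) remaining=[) * id * num - id ) $]
Step 5: reduce T->F. Stack=[( ( T] ptr=3 lookahead=) remaining=[) * id * num - id ) $]
Step 6: reduce E->T. Stack=[( ( E] ptr=3 lookahead=) remaining=[) * id * num - id ) $]
Step 7: shift ). Stack=[( ( E )] ptr=4 lookahead=* remaining=[* id * num - id ) $]
Step 8: reduce F->( E ). Stack=[( F] ptr=4 lookahead=* remaining=[* id * num - id ) $]
Step 9: reduce T->F. Stack=[( T] ptr=4 lookahead=* remaining=[* id * num - id ) $]
Step 10: shift *. Stack=[( T *] ptr=5 lookahead=id remaining=[id * num - id ) $]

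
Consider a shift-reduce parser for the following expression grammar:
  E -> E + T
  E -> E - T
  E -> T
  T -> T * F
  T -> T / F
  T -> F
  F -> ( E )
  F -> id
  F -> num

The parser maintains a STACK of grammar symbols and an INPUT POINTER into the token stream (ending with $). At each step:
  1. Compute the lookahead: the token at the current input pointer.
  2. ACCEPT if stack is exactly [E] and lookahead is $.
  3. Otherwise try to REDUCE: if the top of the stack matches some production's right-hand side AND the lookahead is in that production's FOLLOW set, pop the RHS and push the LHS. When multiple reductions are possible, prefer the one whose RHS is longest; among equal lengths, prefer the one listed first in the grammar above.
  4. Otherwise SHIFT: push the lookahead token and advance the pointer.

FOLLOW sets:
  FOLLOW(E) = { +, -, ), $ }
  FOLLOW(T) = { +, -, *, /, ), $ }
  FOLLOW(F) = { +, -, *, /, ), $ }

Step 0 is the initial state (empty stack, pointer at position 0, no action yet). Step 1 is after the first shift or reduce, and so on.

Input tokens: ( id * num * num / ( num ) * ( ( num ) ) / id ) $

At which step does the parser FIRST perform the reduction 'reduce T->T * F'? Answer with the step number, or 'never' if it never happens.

Step 1: shift (. Stack=[(] ptr=1 lookahead=id remaining=[id * num * num / ( num ) * ( ( num ) ) / id ) $]
Step 2: shift id. Stack=[( id] ptr=2 lookahead=* remaining=[* num * num / ( num ) * ( ( num ) ) / id ) $]
Step 3: reduce F->id. Stack=[( F] ptr=2 lookahead=* remaining=[* num * num / ( num ) * ( ( num ) ) / id ) $]
Step 4: reduce T->F. Stack=[( T] ptr=2 lookahead=* remaining=[* num * num / ( num ) * ( ( num ) ) / id ) $]
Step 5: shift *. Stack=[( T *] ptr=3 lookahead=num remaining=[num * num / ( num ) * ( ( num ) ) / id ) $]
Step 6: shift num. Stack=[( T * num] ptr=4 lookahead=* remaining=[* num / ( num ) * ( ( num ) ) / id ) $]
Step 7: reduce F->num. Stack=[( T * F] ptr=4 lookahead=* remaining=[* num / ( num ) * ( ( num ) ) / id ) $]
Step 8: reduce T->T * F. Stack=[( T] ptr=4 lookahead=* remaining=[* num / ( num ) * ( ( num ) ) / id ) $]

Answer: 8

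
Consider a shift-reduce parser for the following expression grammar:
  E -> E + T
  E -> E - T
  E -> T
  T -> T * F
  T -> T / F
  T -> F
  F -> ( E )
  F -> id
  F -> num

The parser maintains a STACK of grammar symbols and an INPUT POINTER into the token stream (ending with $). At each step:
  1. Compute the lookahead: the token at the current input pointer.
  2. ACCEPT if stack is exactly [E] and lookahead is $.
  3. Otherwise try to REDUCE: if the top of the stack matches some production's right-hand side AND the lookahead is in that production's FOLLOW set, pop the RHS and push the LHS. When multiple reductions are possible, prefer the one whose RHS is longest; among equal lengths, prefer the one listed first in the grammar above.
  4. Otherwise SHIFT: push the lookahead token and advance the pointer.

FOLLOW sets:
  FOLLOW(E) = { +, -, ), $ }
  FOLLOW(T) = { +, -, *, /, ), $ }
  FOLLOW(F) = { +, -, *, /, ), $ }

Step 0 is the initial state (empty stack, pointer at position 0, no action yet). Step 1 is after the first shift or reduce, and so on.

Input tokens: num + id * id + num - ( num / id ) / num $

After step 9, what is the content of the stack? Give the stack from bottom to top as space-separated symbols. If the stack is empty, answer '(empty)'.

Step 1: shift num. Stack=[num] ptr=1 lookahead=+ remaining=[+ id * id + num - ( num / id ) / num $]
Step 2: reduce F->num. Stack=[F] ptr=1 lookahead=+ remaining=[+ id * id + num - ( num / id ) / num $]
Step 3: reduce T->F. Stack=[T] ptr=1 lookahead=+ remaining=[+ id * id + num - ( num / id ) / num $]
Step 4: reduce E->T. Stack=[E] ptr=1 lookahead=+ remaining=[+ id * id + num - ( num / id ) / num $]
Step 5: shift +. Stack=[E +] ptr=2 lookahead=id remaining=[id * id + num - ( num / id ) / num $]
Step 6: shift id. Stack=[E + id] ptr=3 lookahead=* remaining=[* id + num - ( num / id ) / num $]
Step 7: reduce F->id. Stack=[E + F] ptr=3 lookahead=* remaining=[* id + num - ( num / id ) / num $]
Step 8: reduce T->F. Stack=[E + T] ptr=3 lookahead=* remaining=[* id + num - ( num / id ) / num $]
Step 9: shift *. Stack=[E + T *] ptr=4 lookahead=id remaining=[id + num - ( num / id ) / num $]

Answer: E + T *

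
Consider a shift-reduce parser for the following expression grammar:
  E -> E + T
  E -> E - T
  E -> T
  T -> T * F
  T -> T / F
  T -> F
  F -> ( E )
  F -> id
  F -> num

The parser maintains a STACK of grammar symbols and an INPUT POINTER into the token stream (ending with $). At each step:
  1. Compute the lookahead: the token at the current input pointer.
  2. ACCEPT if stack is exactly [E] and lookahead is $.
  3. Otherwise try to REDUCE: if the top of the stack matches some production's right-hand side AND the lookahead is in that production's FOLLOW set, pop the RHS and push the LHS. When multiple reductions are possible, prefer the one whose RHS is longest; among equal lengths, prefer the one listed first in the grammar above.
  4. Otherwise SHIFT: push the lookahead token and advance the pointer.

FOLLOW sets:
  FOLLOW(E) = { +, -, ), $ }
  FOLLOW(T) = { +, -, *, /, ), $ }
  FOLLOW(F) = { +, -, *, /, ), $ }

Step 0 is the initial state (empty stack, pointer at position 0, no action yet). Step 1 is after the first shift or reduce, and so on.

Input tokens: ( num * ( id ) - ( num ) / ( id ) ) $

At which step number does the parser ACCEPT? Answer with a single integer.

Answer: 38

Derivation:
Step 1: shift (. Stack=[(] ptr=1 lookahead=num remaining=[num * ( id ) - ( num ) / ( id ) ) $]
Step 2: shift num. Stack=[( num] ptr=2 lookahead=* remaining=[* ( id ) - ( num ) / ( id ) ) $]
Step 3: reduce F->num. Stack=[( F] ptr=2 lookahead=* remaining=[* ( id ) - ( num ) / ( id ) ) $]
Step 4: reduce T->F. Stack=[( T] ptr=2 lookahead=* remaining=[* ( id ) - ( num ) / ( id ) ) $]
Step 5: shift *. Stack=[( T *] ptr=3 lookahead=( remaining=[( id ) - ( num ) / ( id ) ) $]
Step 6: shift (. Stack=[( T * (] ptr=4 lookahead=id remaining=[id ) - ( num ) / ( id ) ) $]
Step 7: shift id. Stack=[( T * ( id] ptr=5 lookahead=) remaining=[) - ( num ) / ( id ) ) $]
Step 8: reduce F->id. Stack=[( T * ( F] ptr=5 lookahead=) remaining=[) - ( num ) / ( id ) ) $]
Step 9: reduce T->F. Stack=[( T * ( T] ptr=5 lookahead=) remaining=[) - ( num ) / ( id ) ) $]
Step 10: reduce E->T. Stack=[( T * ( E] ptr=5 lookahead=) remaining=[) - ( num ) / ( id ) ) $]
Step 11: shift ). Stack=[( T * ( E )] ptr=6 lookahead=- remaining=[- ( num ) / ( id ) ) $]
Step 12: reduce F->( E ). Stack=[( T * F] ptr=6 lookahead=- remaining=[- ( num ) / ( id ) ) $]
Step 13: reduce T->T * F. Stack=[( T] ptr=6 lookahead=- remaining=[- ( num ) / ( id ) ) $]
Step 14: reduce E->T. Stack=[( E] ptr=6 lookahead=- remaining=[- ( num ) / ( id ) ) $]
Step 15: shift -. Stack=[( E -] ptr=7 lookahead=( remaining=[( num ) / ( id ) ) $]
Step 16: shift (. Stack=[( E - (] ptr=8 lookahead=num remaining=[num ) / ( id ) ) $]
Step 17: shift num. Stack=[( E - ( num] ptr=9 lookahead=) remaining=[) / ( id ) ) $]
Step 18: reduce F->num. Stack=[( E - ( F] ptr=9 lookahead=) remaining=[) / ( id ) ) $]
Step 19: reduce T->F. Stack=[( E - ( T] ptr=9 lookahead=) remaining=[) / ( id ) ) $]
Step 20: reduce E->T. Stack=[( E - ( E] ptr=9 lookahead=) remaining=[) / ( id ) ) $]
Step 21: shift ). Stack=[( E - ( E )] ptr=10 lookahead=/ remaining=[/ ( id ) ) $]
Step 22: reduce F->( E ). Stack=[( E - F] ptr=10 lookahead=/ remaining=[/ ( id ) ) $]
Step 23: reduce T->F. Stack=[( E - T] ptr=10 lookahead=/ remaining=[/ ( id ) ) $]
Step 24: shift /. Stack=[( E - T /] ptr=11 lookahead=( remaining=[( id ) ) $]
Step 25: shift (. Stack=[( E - T / (] ptr=12 lookahead=id remaining=[id ) ) $]
Step 26: shift id. Stack=[( E - T / ( id] ptr=13 lookahead=) remaining=[) ) $]
Step 27: reduce F->id. Stack=[( E - T / ( F] ptr=13 lookahead=) remaining=[) ) $]
Step 28: reduce T->F. Stack=[( E - T / ( T] ptr=13 lookahead=) remaining=[) ) $]
Step 29: reduce E->T. Stack=[( E - T / ( E] ptr=13 lookahead=) remaining=[) ) $]
Step 30: shift ). Stack=[( E - T / ( E )] ptr=14 lookahead=) remaining=[) $]
Step 31: reduce F->( E ). Stack=[( E - T / F] ptr=14 lookahead=) remaining=[) $]
Step 32: reduce T->T / F. Stack=[( E - T] ptr=14 lookahead=) remaining=[) $]
Step 33: reduce E->E - T. Stack=[( E] ptr=14 lookahead=) remaining=[) $]
Step 34: shift ). Stack=[( E )] ptr=15 lookahead=$ remaining=[$]
Step 35: reduce F->( E ). Stack=[F] ptr=15 lookahead=$ remaining=[$]
Step 36: reduce T->F. Stack=[T] ptr=15 lookahead=$ remaining=[$]
Step 37: reduce E->T. Stack=[E] ptr=15 lookahead=$ remaining=[$]
Step 38: accept. Stack=[E] ptr=15 lookahead=$ remaining=[$]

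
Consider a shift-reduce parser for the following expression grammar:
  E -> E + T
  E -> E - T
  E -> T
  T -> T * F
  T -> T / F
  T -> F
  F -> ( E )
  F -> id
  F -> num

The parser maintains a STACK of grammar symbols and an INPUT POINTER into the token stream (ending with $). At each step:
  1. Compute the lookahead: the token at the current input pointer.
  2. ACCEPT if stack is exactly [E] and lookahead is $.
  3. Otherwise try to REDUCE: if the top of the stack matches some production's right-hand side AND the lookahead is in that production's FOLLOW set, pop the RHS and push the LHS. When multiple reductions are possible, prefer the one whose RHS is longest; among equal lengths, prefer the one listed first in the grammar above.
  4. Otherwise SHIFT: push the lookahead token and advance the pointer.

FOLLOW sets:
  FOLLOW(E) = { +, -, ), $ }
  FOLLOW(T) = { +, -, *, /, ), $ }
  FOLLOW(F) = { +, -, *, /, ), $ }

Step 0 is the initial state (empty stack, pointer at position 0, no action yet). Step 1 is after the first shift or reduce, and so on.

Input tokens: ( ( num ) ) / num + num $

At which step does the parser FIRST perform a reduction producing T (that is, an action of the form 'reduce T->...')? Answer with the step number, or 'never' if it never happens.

Step 1: shift (. Stack=[(] ptr=1 lookahead=( remaining=[( num ) ) / num + num $]
Step 2: shift (. Stack=[( (] ptr=2 lookahead=num remaining=[num ) ) / num + num $]
Step 3: shift num. Stack=[( ( num] ptr=3 lookahead=) remaining=[) ) / num + num $]
Step 4: reduce F->num. Stack=[( ( F] ptr=3 lookahead=) remaining=[) ) / num + num $]
Step 5: reduce T->F. Stack=[( ( T] ptr=3 lookahead=) remaining=[) ) / num + num $]

Answer: 5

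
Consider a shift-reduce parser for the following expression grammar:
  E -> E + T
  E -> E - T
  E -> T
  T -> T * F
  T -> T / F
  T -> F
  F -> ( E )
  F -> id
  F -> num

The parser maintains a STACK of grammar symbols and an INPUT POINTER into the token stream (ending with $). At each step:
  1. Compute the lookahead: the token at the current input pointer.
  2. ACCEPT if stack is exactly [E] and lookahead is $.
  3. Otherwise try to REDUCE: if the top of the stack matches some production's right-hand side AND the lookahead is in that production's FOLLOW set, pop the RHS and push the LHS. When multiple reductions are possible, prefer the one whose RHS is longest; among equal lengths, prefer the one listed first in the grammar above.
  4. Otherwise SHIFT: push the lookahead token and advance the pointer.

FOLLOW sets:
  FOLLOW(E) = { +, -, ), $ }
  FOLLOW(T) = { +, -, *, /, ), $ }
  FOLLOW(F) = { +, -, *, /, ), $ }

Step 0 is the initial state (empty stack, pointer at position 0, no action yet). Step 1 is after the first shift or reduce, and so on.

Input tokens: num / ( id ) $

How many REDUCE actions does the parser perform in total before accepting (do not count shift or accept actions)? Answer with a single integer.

Step 1: shift num. Stack=[num] ptr=1 lookahead=/ remaining=[/ ( id ) $]
Step 2: reduce F->num. Stack=[F] ptr=1 lookahead=/ remaining=[/ ( id ) $]
Step 3: reduce T->F. Stack=[T] ptr=1 lookahead=/ remaining=[/ ( id ) $]
Step 4: shift /. Stack=[T /] ptr=2 lookahead=( remaining=[( id ) $]
Step 5: shift (. Stack=[T / (] ptr=3 lookahead=id remaining=[id ) $]
Step 6: shift id. Stack=[T / ( id] ptr=4 lookahead=) remaining=[) $]
Step 7: reduce F->id. Stack=[T / ( F] ptr=4 lookahead=) remaining=[) $]
Step 8: reduce T->F. Stack=[T / ( T] ptr=4 lookahead=) remaining=[) $]
Step 9: reduce E->T. Stack=[T / ( E] ptr=4 lookahead=) remaining=[) $]
Step 10: shift ). Stack=[T / ( E )] ptr=5 lookahead=$ remaining=[$]
Step 11: reduce F->( E ). Stack=[T / F] ptr=5 lookahead=$ remaining=[$]
Step 12: reduce T->T / F. Stack=[T] ptr=5 lookahead=$ remaining=[$]
Step 13: reduce E->T. Stack=[E] ptr=5 lookahead=$ remaining=[$]
Step 14: accept. Stack=[E] ptr=5 lookahead=$ remaining=[$]

Answer: 8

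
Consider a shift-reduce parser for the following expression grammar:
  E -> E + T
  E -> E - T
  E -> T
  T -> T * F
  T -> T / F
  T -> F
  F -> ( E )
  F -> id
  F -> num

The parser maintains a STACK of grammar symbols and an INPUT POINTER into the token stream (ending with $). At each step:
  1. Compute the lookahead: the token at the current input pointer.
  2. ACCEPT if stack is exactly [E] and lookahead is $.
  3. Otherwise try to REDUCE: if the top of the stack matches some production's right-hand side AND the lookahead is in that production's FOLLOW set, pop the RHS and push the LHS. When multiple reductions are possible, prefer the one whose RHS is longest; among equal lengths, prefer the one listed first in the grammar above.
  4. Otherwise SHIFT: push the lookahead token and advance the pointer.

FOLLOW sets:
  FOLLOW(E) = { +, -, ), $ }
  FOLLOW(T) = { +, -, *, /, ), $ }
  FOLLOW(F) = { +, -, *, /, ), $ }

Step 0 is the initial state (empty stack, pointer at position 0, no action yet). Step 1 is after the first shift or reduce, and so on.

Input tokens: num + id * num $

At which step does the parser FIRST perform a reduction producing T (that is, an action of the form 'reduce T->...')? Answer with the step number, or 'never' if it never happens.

Step 1: shift num. Stack=[num] ptr=1 lookahead=+ remaining=[+ id * num $]
Step 2: reduce F->num. Stack=[F] ptr=1 lookahead=+ remaining=[+ id * num $]
Step 3: reduce T->F. Stack=[T] ptr=1 lookahead=+ remaining=[+ id * num $]

Answer: 3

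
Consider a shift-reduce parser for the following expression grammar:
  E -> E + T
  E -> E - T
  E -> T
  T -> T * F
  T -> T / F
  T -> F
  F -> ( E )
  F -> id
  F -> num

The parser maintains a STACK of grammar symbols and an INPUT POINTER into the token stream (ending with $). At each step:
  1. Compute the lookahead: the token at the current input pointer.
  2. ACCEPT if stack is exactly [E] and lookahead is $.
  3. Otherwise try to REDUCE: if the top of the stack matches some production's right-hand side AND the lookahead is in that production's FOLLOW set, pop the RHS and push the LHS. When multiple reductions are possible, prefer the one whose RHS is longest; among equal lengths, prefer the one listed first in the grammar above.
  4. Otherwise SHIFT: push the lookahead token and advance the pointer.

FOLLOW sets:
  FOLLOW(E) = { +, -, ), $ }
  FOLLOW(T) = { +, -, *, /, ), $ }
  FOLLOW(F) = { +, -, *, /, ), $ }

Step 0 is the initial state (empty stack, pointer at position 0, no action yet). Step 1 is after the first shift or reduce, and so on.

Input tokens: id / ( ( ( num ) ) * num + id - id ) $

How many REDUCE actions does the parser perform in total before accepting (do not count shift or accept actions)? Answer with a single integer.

Step 1: shift id. Stack=[id] ptr=1 lookahead=/ remaining=[/ ( ( ( num ) ) * num + id - id ) $]
Step 2: reduce F->id. Stack=[F] ptr=1 lookahead=/ remaining=[/ ( ( ( num ) ) * num + id - id ) $]
Step 3: reduce T->F. Stack=[T] ptr=1 lookahead=/ remaining=[/ ( ( ( num ) ) * num + id - id ) $]
Step 4: shift /. Stack=[T /] ptr=2 lookahead=( remaining=[( ( ( num ) ) * num + id - id ) $]
Step 5: shift (. Stack=[T / (] ptr=3 lookahead=( remaining=[( ( num ) ) * num + id - id ) $]
Step 6: shift (. Stack=[T / ( (] ptr=4 lookahead=( remaining=[( num ) ) * num + id - id ) $]
Step 7: shift (. Stack=[T / ( ( (] ptr=5 lookahead=num remaining=[num ) ) * num + id - id ) $]
Step 8: shift num. Stack=[T / ( ( ( num] ptr=6 lookahead=) remaining=[) ) * num + id - id ) $]
Step 9: reduce F->num. Stack=[T / ( ( ( F] ptr=6 lookahead=) remaining=[) ) * num + id - id ) $]
Step 10: reduce T->F. Stack=[T / ( ( ( T] ptr=6 lookahead=) remaining=[) ) * num + id - id ) $]
Step 11: reduce E->T. Stack=[T / ( ( ( E] ptr=6 lookahead=) remaining=[) ) * num + id - id ) $]
Step 12: shift ). Stack=[T / ( ( ( E )] ptr=7 lookahead=) remaining=[) * num + id - id ) $]
Step 13: reduce F->( E ). Stack=[T / ( ( F] ptr=7 lookahead=) remaining=[) * num + id - id ) $]
Step 14: reduce T->F. Stack=[T / ( ( T] ptr=7 lookahead=) remaining=[) * num + id - id ) $]
Step 15: reduce E->T. Stack=[T / ( ( E] ptr=7 lookahead=) remaining=[) * num + id - id ) $]
Step 16: shift ). Stack=[T / ( ( E )] ptr=8 lookahead=* remaining=[* num + id - id ) $]
Step 17: reduce F->( E ). Stack=[T / ( F] ptr=8 lookahead=* remaining=[* num + id - id ) $]
Step 18: reduce T->F. Stack=[T / ( T] ptr=8 lookahead=* remaining=[* num + id - id ) $]
Step 19: shift *. Stack=[T / ( T *] ptr=9 lookahead=num remaining=[num + id - id ) $]
Step 20: shift num. Stack=[T / ( T * num] ptr=10 lookahead=+ remaining=[+ id - id ) $]
Step 21: reduce F->num. Stack=[T / ( T * F] ptr=10 lookahead=+ remaining=[+ id - id ) $]
Step 22: reduce T->T * F. Stack=[T / ( T] ptr=10 lookahead=+ remaining=[+ id - id ) $]
Step 23: reduce E->T. Stack=[T / ( E] ptr=10 lookahead=+ remaining=[+ id - id ) $]
Step 24: shift +. Stack=[T / ( E +] ptr=11 lookahead=id remaining=[id - id ) $]
Step 25: shift id. Stack=[T / ( E + id] ptr=12 lookahead=- remaining=[- id ) $]
Step 26: reduce F->id. Stack=[T / ( E + F] ptr=12 lookahead=- remaining=[- id ) $]
Step 27: reduce T->F. Stack=[T / ( E + T] ptr=12 lookahead=- remaining=[- id ) $]
Step 28: reduce E->E + T. Stack=[T / ( E] ptr=12 lookahead=- remaining=[- id ) $]
Step 29: shift -. Stack=[T / ( E -] ptr=13 lookahead=id remaining=[id ) $]
Step 30: shift id. Stack=[T / ( E - id] ptr=14 lookahead=) remaining=[) $]
Step 31: reduce F->id. Stack=[T / ( E - F] ptr=14 lookahead=) remaining=[) $]
Step 32: reduce T->F. Stack=[T / ( E - T] ptr=14 lookahead=) remaining=[) $]
Step 33: reduce E->E - T. Stack=[T / ( E] ptr=14 lookahead=) remaining=[) $]
Step 34: shift ). Stack=[T / ( E )] ptr=15 lookahead=$ remaining=[$]
Step 35: reduce F->( E ). Stack=[T / F] ptr=15 lookahead=$ remaining=[$]
Step 36: reduce T->T / F. Stack=[T] ptr=15 lookahead=$ remaining=[$]
Step 37: reduce E->T. Stack=[E] ptr=15 lookahead=$ remaining=[$]
Step 38: accept. Stack=[E] ptr=15 lookahead=$ remaining=[$]

Answer: 22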